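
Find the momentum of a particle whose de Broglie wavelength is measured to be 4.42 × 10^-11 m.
1.50 × 10^-23 kg·m/s

From the de Broglie relation λ = h/p, we solve for p:

p = h/λ
p = (6.626 × 10^-34 J·s) / (4.42 × 10^-11 m)
p = 1.50 × 10^-23 kg·m/s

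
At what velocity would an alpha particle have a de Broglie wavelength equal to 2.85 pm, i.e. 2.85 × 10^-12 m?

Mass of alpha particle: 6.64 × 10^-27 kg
3.50 × 10^4 m/s

From λ = h/(mv), solve for v:

v = h/(mλ)
v = (6.626 × 10^-34 J·s) / (6.64 × 10^-27 kg × 2.85 × 10^-12 m)
v = 3.50 × 10^4 m/s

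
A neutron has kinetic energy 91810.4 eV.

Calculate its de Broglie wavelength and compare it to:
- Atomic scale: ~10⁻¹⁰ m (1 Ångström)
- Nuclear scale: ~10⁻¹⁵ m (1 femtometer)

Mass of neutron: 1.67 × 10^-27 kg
λ = 9.45 × 10^-14 m, which is between nuclear and atomic scales.

Using λ = h/√(2mKE):

KE = 91810.4 eV = 1.471 × 10^-14 J

λ = h/√(2mKE)
λ = (6.626 × 10^-34 J·s) / √(2 × 1.67 × 10^-27 kg × 1.471 × 10^-14 J)
λ = 9.45 × 10^-14 m

Comparison:
- Atomic scale (10⁻¹⁰ m): λ is 0.00095× this size
- Nuclear scale (10⁻¹⁵ m): λ is 95× this size

The wavelength is between nuclear and atomic scales.

This wavelength is appropriate for probing atomic structure but too large for nuclear physics experiments.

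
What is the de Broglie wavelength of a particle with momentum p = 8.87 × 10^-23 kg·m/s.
7.47 × 10^-12 m

Using the de Broglie relation λ = h/p:

λ = h/p
λ = (6.626 × 10^-34 J·s) / (8.87 × 10^-23 kg·m/s)
λ = 7.47 × 10^-12 m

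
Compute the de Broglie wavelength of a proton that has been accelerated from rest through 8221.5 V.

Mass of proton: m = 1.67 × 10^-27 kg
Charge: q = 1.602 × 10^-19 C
3.16 × 10^-13 m

When a particle is accelerated through voltage V, it gains kinetic energy KE = qV.

The de Broglie wavelength is then λ = h/√(2mqV):

λ = h/√(2mqV)
λ = (6.626 × 10^-34 J·s) / √(2 × 1.67 × 10^-27 kg × 1.602 × 10^-19 C × 8221.5 V)
λ = 3.16 × 10^-13 m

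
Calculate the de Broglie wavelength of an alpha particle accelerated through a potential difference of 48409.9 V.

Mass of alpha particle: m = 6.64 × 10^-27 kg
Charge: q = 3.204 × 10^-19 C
4.62 × 10^-14 m

When a particle is accelerated through voltage V, it gains kinetic energy KE = qV.

The de Broglie wavelength is then λ = h/√(2mqV):

λ = h/√(2mqV)
λ = (6.626 × 10^-34 J·s) / √(2 × 6.64 × 10^-27 kg × 3.204 × 10^-19 C × 48409.9 V)
λ = 4.62 × 10^-14 m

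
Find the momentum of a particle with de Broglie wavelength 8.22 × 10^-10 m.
8.06 × 10^-25 kg·m/s

From the de Broglie relation λ = h/p, we solve for p:

p = h/λ
p = (6.626 × 10^-34 J·s) / (8.22 × 10^-10 m)
p = 8.06 × 10^-25 kg·m/s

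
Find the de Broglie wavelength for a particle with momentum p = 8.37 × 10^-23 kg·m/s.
7.92 × 10^-12 m

Using the de Broglie relation λ = h/p:

λ = h/p
λ = (6.626 × 10^-34 J·s) / (8.37 × 10^-23 kg·m/s)
λ = 7.92 × 10^-12 m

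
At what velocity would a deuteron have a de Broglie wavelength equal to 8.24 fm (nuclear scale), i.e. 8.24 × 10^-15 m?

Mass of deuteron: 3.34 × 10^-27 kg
2.41 × 10^7 m/s

From λ = h/(mv), solve for v:

v = h/(mλ)
v = (6.626 × 10^-34 J·s) / (3.34 × 10^-27 kg × 8.24 × 10^-15 m)
v = 2.41 × 10^7 m/s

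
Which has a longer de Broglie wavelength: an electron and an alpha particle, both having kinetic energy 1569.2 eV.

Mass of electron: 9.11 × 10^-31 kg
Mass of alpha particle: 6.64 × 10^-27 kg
The electron has the longer wavelength.

Using λ = h/√(2mKE):

For electron: λ₁ = h/√(2m₁KE) = 3.10 × 10^-11 m
For alpha particle: λ₂ = h/√(2m₂KE) = 3.63 × 10^-13 m

Since λ ∝ 1/√m at constant kinetic energy, the lighter particle has the longer wavelength.

The electron has the longer de Broglie wavelength.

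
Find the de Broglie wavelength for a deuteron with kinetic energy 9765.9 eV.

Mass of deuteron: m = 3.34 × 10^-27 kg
2.05 × 10^-13 m

Using λ = h/√(2mKE):

First convert KE to Joules: KE = 9765.9 eV = 1.565 × 10^-15 J

λ = h/√(2mKE)
λ = (6.626 × 10^-34 J·s) / √(2 × 3.34 × 10^-27 kg × 1.565 × 10^-15 J)
λ = 2.05 × 10^-13 m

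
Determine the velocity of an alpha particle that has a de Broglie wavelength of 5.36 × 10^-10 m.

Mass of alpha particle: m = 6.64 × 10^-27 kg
1.86 × 10^2 m/s

From the de Broglie relation λ = h/(mv), we solve for v:

v = h/(mλ)
v = (6.626 × 10^-34 J·s) / (6.64 × 10^-27 kg × 5.36 × 10^-10 m)
v = 1.86 × 10^2 m/s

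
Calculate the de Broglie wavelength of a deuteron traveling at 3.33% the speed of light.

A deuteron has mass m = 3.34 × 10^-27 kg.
1.99 × 10^-14 m

Using the de Broglie relation λ = h/(mv):

v = 3.33% × c = 9.983 × 10^6 m/s

λ = h/(mv)
λ = (6.626 × 10^-34 J·s) / (3.34 × 10^-27 kg × 9.983 × 10^6 m/s)
λ = 1.99 × 10^-14 m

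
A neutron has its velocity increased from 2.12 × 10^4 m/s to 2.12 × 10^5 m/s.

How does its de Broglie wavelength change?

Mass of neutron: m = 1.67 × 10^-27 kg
The wavelength decreases by a factor of 10.

Using λ = h/(mv):

Initial wavelength: λ₁ = h/(mv₁) = 1.87 × 10^-11 m
Final wavelength: λ₂ = h/(mv₂) = 1.87 × 10^-12 m

Since λ ∝ 1/v, when velocity increases by a factor of 10, the wavelength decreases by a factor of 10.

λ₂/λ₁ = v₁/v₂ = 1/10

The wavelength decreases by a factor of 10.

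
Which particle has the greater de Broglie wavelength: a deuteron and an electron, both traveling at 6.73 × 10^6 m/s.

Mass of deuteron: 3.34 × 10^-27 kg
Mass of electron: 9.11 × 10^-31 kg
The electron has the longer wavelength.

Using λ = h/(mv), since both particles have the same velocity, the wavelength depends only on mass.

For deuteron: λ₁ = h/(m₁v) = 2.95 × 10^-14 m
For electron: λ₂ = h/(m₂v) = 1.08 × 10^-10 m

Since λ ∝ 1/m at constant velocity, the lighter particle has the longer wavelength.

The electron has the longer de Broglie wavelength.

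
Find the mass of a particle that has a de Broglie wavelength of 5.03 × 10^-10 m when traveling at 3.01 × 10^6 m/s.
4.38 × 10^-31 kg

From the de Broglie relation λ = h/(mv), we solve for m:

m = h/(λv)
m = (6.626 × 10^-34 J·s) / (5.03 × 10^-10 m × 3.01 × 10^6 m/s)
m = 4.38 × 10^-31 kg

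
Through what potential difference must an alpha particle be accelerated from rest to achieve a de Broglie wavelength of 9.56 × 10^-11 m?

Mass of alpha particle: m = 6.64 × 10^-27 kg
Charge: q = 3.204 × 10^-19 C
1.13 × 10^-2 V

From λ = h/√(2mqV), we solve for V:

λ² = h²/(2mqV)
V = h²/(2mqλ²)
V = (6.626 × 10^-34 J·s)² / (2 × 6.64 × 10^-27 kg × 3.204 × 10^-19 C × (9.56 × 10^-11 m)²)
V = 1.13 × 10^-2 V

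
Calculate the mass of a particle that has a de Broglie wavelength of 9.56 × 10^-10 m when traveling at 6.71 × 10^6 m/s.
1.03 × 10^-31 kg

From the de Broglie relation λ = h/(mv), we solve for m:

m = h/(λv)
m = (6.626 × 10^-34 J·s) / (9.56 × 10^-10 m × 6.71 × 10^6 m/s)
m = 1.03 × 10^-31 kg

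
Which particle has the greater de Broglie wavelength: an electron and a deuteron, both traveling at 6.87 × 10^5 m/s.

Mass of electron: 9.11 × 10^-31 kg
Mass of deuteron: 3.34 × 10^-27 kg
The electron has the longer wavelength.

Using λ = h/(mv), since both particles have the same velocity, the wavelength depends only on mass.

For electron: λ₁ = h/(m₁v) = 1.06 × 10^-9 m
For deuteron: λ₂ = h/(m₂v) = 2.89 × 10^-13 m

Since λ ∝ 1/m at constant velocity, the lighter particle has the longer wavelength.

The electron has the longer de Broglie wavelength.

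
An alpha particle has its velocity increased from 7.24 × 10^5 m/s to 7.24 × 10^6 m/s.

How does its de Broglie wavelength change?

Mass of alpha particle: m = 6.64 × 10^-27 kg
The wavelength decreases by a factor of 10.

Using λ = h/(mv):

Initial wavelength: λ₁ = h/(mv₁) = 1.38 × 10^-13 m
Final wavelength: λ₂ = h/(mv₂) = 1.38 × 10^-14 m

Since λ ∝ 1/v, when velocity increases by a factor of 10, the wavelength decreases by a factor of 10.

λ₂/λ₁ = v₁/v₂ = 1/10

The wavelength decreases by a factor of 10.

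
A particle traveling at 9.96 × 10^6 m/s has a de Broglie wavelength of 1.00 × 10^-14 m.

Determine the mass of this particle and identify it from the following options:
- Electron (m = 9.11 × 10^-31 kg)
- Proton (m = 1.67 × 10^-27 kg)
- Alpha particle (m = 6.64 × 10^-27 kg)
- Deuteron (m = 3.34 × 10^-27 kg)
The particle is an alpha particle.

From λ = h/(mv), solve for mass:

m = h/(λv)
m = (6.626 × 10^-34 J·s) / (1.00 × 10^-14 m × 9.96 × 10^6 m/s)
m = 6.65 × 10^-27 kg

Comparing with the listed masses, this is closest to an alpha particle.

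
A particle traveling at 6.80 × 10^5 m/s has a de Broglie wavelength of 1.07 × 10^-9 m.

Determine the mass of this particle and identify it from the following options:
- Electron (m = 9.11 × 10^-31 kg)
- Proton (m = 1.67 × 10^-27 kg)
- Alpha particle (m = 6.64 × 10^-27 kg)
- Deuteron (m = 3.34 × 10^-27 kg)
The particle is an electron.

From λ = h/(mv), solve for mass:

m = h/(λv)
m = (6.626 × 10^-34 J·s) / (1.07 × 10^-9 m × 6.80 × 10^5 m/s)
m = 9.11 × 10^-31 kg

Comparing with the listed masses, this is closest to an electron.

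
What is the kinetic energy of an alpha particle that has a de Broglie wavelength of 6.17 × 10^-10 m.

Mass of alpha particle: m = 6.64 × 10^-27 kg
8.68 × 10^-23 J (or 5.42 × 10^-4 eV)

From λ = h/√(2mKE), we solve for KE:

λ² = h²/(2mKE)
KE = h²/(2mλ²)
KE = (6.626 × 10^-34 J·s)² / (2 × 6.64 × 10^-27 kg × (6.17 × 10^-10 m)²)
KE = 8.68 × 10^-23 J
KE = 5.42 × 10^-4 eV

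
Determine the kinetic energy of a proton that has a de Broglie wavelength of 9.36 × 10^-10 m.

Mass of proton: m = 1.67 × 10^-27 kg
1.50 × 10^-22 J (or 9.36 × 10^-4 eV)

From λ = h/√(2mKE), we solve for KE:

λ² = h²/(2mKE)
KE = h²/(2mλ²)
KE = (6.626 × 10^-34 J·s)² / (2 × 1.67 × 10^-27 kg × (9.36 × 10^-10 m)²)
KE = 1.50 × 10^-22 J
KE = 9.36 × 10^-4 eV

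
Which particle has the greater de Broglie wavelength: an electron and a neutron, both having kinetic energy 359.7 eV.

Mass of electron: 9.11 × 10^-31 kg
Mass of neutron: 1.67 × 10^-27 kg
The electron has the longer wavelength.

Using λ = h/√(2mKE):

For electron: λ₁ = h/√(2m₁KE) = 6.47 × 10^-11 m
For neutron: λ₂ = h/√(2m₂KE) = 1.51 × 10^-12 m

Since λ ∝ 1/√m at constant kinetic energy, the lighter particle has the longer wavelength.

The electron has the longer de Broglie wavelength.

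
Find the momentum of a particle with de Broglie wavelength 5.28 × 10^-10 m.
1.25 × 10^-24 kg·m/s

From the de Broglie relation λ = h/p, we solve for p:

p = h/λ
p = (6.626 × 10^-34 J·s) / (5.28 × 10^-10 m)
p = 1.25 × 10^-24 kg·m/s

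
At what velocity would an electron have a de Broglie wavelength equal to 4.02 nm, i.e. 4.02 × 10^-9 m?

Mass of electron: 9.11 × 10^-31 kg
1.81 × 10^5 m/s

From λ = h/(mv), solve for v:

v = h/(mλ)
v = (6.626 × 10^-34 J·s) / (9.11 × 10^-31 kg × 4.02 × 10^-9 m)
v = 1.81 × 10^5 m/s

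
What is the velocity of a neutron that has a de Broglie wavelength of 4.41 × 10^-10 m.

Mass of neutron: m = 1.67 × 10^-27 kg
9.00 × 10^2 m/s

From the de Broglie relation λ = h/(mv), we solve for v:

v = h/(mλ)
v = (6.626 × 10^-34 J·s) / (1.67 × 10^-27 kg × 4.41 × 10^-10 m)
v = 9.00 × 10^2 m/s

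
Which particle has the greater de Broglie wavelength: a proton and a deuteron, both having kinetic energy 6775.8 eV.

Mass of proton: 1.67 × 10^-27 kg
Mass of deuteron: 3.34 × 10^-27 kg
The proton has the longer wavelength.

Using λ = h/√(2mKE):

For proton: λ₁ = h/√(2m₁KE) = 3.48 × 10^-13 m
For deuteron: λ₂ = h/√(2m₂KE) = 2.46 × 10^-13 m

Since λ ∝ 1/√m at constant kinetic energy, the lighter particle has the longer wavelength.

The proton has the longer de Broglie wavelength.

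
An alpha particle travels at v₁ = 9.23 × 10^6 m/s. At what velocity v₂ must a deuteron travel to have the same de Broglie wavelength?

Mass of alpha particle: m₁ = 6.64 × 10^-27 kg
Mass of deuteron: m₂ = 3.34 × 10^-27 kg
v₂ = 1.83 × 10^7 m/s

For equal de Broglie wavelengths: λ₁ = λ₂

h/(m₁v₁) = h/(m₂v₂)
m₁v₁ = m₂v₂
v₂ = v₁ · (m₁/m₂)

v₂ = 9.23 × 10^6 m/s × (6.64 × 10^-27 kg / 3.34 × 10^-27 kg)
v₂ = 1.83 × 10^7 m/s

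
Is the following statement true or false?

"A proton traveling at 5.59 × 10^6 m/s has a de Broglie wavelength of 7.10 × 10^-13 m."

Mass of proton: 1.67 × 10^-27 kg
False

The claim is incorrect.

Using λ = h/(mv):
λ = (6.626 × 10^-34 J·s) / (1.67 × 10^-27 kg × 5.59 × 10^6 m/s)
λ = 7.10 × 10^-14 m

The actual wavelength differs from the claimed 7.10 × 10^-13 m.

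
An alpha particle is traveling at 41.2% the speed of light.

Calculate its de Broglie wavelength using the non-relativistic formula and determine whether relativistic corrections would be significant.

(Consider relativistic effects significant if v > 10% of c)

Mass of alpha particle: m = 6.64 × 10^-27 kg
Yes, relativistic corrections are needed.

Using the non-relativistic de Broglie formula λ = h/(mv):

v = 41.2% × c = 1.235 × 10^8 m/s

λ = h/(mv)
λ = (6.626 × 10^-34 J·s) / (6.64 × 10^-27 kg × 1.235 × 10^8 m/s)
λ = 8.08 × 10^-16 m

Since v = 41.2% of c > 10% of c, relativistic corrections ARE significant and the actual wavelength would differ from this non-relativistic estimate.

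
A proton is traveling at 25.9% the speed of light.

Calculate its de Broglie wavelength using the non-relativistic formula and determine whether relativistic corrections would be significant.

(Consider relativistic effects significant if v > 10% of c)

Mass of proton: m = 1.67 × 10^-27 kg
Yes, relativistic corrections are needed.

Using the non-relativistic de Broglie formula λ = h/(mv):

v = 25.9% × c = 7.765 × 10^7 m/s

λ = h/(mv)
λ = (6.626 × 10^-34 J·s) / (1.67 × 10^-27 kg × 7.765 × 10^7 m/s)
λ = 5.11 × 10^-15 m

Since v = 25.9% of c > 10% of c, relativistic corrections ARE significant and the actual wavelength would differ from this non-relativistic estimate.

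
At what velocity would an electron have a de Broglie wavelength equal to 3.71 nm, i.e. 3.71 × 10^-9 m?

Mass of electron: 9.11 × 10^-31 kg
1.96 × 10^5 m/s

From λ = h/(mv), solve for v:

v = h/(mλ)
v = (6.626 × 10^-34 J·s) / (9.11 × 10^-31 kg × 3.71 × 10^-9 m)
v = 1.96 × 10^5 m/s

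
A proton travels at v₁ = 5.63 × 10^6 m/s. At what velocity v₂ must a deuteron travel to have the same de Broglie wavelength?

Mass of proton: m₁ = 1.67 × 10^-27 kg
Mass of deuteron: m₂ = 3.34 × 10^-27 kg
v₂ = 2.82 × 10^6 m/s

For equal de Broglie wavelengths: λ₁ = λ₂

h/(m₁v₁) = h/(m₂v₂)
m₁v₁ = m₂v₂
v₂ = v₁ · (m₁/m₂)

v₂ = 5.63 × 10^6 m/s × (1.67 × 10^-27 kg / 3.34 × 10^-27 kg)
v₂ = 2.82 × 10^6 m/s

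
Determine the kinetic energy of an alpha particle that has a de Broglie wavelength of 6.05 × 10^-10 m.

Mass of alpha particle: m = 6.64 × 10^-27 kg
9.03 × 10^-23 J (or 5.64 × 10^-4 eV)

From λ = h/√(2mKE), we solve for KE:

λ² = h²/(2mKE)
KE = h²/(2mλ²)
KE = (6.626 × 10^-34 J·s)² / (2 × 6.64 × 10^-27 kg × (6.05 × 10^-10 m)²)
KE = 9.03 × 10^-23 J
KE = 5.64 × 10^-4 eV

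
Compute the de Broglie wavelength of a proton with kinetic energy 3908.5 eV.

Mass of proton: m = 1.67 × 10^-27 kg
4.58 × 10^-13 m

Using λ = h/√(2mKE):

First convert KE to Joules: KE = 3908.5 eV = 6.262 × 10^-16 J

λ = h/√(2mKE)
λ = (6.626 × 10^-34 J·s) / √(2 × 1.67 × 10^-27 kg × 6.262 × 10^-16 J)
λ = 4.58 × 10^-13 m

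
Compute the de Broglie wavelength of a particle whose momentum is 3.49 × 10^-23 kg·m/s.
1.90 × 10^-11 m

Using the de Broglie relation λ = h/p:

λ = h/p
λ = (6.626 × 10^-34 J·s) / (3.49 × 10^-23 kg·m/s)
λ = 1.90 × 10^-11 m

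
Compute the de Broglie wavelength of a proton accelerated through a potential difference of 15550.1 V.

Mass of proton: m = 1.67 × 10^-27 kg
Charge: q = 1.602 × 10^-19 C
2.30 × 10^-13 m

When a particle is accelerated through voltage V, it gains kinetic energy KE = qV.

The de Broglie wavelength is then λ = h/√(2mqV):

λ = h/√(2mqV)
λ = (6.626 × 10^-34 J·s) / √(2 × 1.67 × 10^-27 kg × 1.602 × 10^-19 C × 15550.1 V)
λ = 2.30 × 10^-13 m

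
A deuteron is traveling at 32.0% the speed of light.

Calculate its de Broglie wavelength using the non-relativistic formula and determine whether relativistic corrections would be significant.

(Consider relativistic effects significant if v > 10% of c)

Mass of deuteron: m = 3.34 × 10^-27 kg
Yes, relativistic corrections are needed.

Using the non-relativistic de Broglie formula λ = h/(mv):

v = 32.0% × c = 9.593 × 10^7 m/s

λ = h/(mv)
λ = (6.626 × 10^-34 J·s) / (3.34 × 10^-27 kg × 9.593 × 10^7 m/s)
λ = 2.07 × 10^-15 m

Since v = 32.0% of c > 10% of c, relativistic corrections ARE significant and the actual wavelength would differ from this non-relativistic estimate.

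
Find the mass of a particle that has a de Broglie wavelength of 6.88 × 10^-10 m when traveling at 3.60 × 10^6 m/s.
2.68 × 10^-31 kg

From the de Broglie relation λ = h/(mv), we solve for m:

m = h/(λv)
m = (6.626 × 10^-34 J·s) / (6.88 × 10^-10 m × 3.60 × 10^6 m/s)
m = 2.68 × 10^-31 kg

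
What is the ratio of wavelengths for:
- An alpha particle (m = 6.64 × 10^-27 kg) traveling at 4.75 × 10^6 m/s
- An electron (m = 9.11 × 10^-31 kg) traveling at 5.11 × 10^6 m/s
λ₁/λ₂ = 1.48 × 10^-4

Using λ = h/(mv):

λ₁ = h/(m₁v₁) = 2.10 × 10^-14 m
λ₂ = h/(m₂v₂) = 1.42 × 10^-10 m

Ratio λ₁/λ₂ = (m₂v₂)/(m₁v₁)
         = (9.11 × 10^-31 kg × 5.11 × 10^6 m/s) / (6.64 × 10^-27 kg × 4.75 × 10^6 m/s)
         = 1.48 × 10^-4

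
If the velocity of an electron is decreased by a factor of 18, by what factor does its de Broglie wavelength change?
The wavelength increases by a factor of 18.

From λ = h/(mv), the wavelength is inversely proportional to velocity:

λ ∝ 1/v

If v → v/18, then λ → 18λ

When velocity is decreased by a factor of 18, the wavelength increases by a factor of 18.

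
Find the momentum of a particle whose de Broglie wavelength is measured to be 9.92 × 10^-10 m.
6.68 × 10^-25 kg·m/s

From the de Broglie relation λ = h/p, we solve for p:

p = h/λ
p = (6.626 × 10^-34 J·s) / (9.92 × 10^-10 m)
p = 6.68 × 10^-25 kg·m/s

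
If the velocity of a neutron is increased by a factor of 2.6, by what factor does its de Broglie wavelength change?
The wavelength decreases by a factor of 2.6.

From λ = h/(mv), the wavelength is inversely proportional to velocity:

λ ∝ 1/v

If v → 2.6v, then λ → λ/2.6

When velocity is increased by a factor of 2.6, the wavelength decreases by a factor of 2.6.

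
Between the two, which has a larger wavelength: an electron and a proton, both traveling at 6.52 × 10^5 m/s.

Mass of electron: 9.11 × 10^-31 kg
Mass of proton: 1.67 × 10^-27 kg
The electron has the longer wavelength.

Using λ = h/(mv), since both particles have the same velocity, the wavelength depends only on mass.

For electron: λ₁ = h/(m₁v) = 1.12 × 10^-9 m
For proton: λ₂ = h/(m₂v) = 6.09 × 10^-13 m

Since λ ∝ 1/m at constant velocity, the lighter particle has the longer wavelength.

The electron has the longer de Broglie wavelength.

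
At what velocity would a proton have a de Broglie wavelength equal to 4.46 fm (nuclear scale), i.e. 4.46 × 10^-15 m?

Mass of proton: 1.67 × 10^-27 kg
8.90 × 10^7 m/s

From λ = h/(mv), solve for v:

v = h/(mλ)
v = (6.626 × 10^-34 J·s) / (1.67 × 10^-27 kg × 4.46 × 10^-15 m)
v = 8.90 × 10^7 m/s

Note: This velocity is 29.7% of the speed of light, so relativistic corrections would be needed for a more accurate calculation.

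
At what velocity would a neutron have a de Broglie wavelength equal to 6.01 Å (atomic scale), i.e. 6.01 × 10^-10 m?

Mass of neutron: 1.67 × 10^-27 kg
6.60 × 10^2 m/s

From λ = h/(mv), solve for v:

v = h/(mλ)
v = (6.626 × 10^-34 J·s) / (1.67 × 10^-27 kg × 6.01 × 10^-10 m)
v = 6.60 × 10^2 m/s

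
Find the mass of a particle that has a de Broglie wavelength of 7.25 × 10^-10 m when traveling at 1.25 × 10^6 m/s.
7.31 × 10^-31 kg

From the de Broglie relation λ = h/(mv), we solve for m:

m = h/(λv)
m = (6.626 × 10^-34 J·s) / (7.25 × 10^-10 m × 1.25 × 10^6 m/s)
m = 7.31 × 10^-31 kg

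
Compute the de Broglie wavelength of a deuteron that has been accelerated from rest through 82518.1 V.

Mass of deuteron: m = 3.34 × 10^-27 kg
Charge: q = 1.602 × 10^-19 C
7.05 × 10^-14 m

When a particle is accelerated through voltage V, it gains kinetic energy KE = qV.

The de Broglie wavelength is then λ = h/√(2mqV):

λ = h/√(2mqV)
λ = (6.626 × 10^-34 J·s) / √(2 × 3.34 × 10^-27 kg × 1.602 × 10^-19 C × 82518.1 V)
λ = 7.05 × 10^-14 m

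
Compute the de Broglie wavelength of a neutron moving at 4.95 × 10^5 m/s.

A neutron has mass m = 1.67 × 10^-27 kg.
8.02 × 10^-13 m

Using the de Broglie relation λ = h/(mv):

λ = h/(mv)
λ = (6.626 × 10^-34 J·s) / (1.67 × 10^-27 kg × 4.95 × 10^5 m/s)
λ = 8.02 × 10^-13 m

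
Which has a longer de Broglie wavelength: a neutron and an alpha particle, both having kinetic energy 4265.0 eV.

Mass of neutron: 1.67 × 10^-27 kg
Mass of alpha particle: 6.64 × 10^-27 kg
The neutron has the longer wavelength.

Using λ = h/√(2mKE):

For neutron: λ₁ = h/√(2m₁KE) = 4.39 × 10^-13 m
For alpha particle: λ₂ = h/√(2m₂KE) = 2.20 × 10^-13 m

Since λ ∝ 1/√m at constant kinetic energy, the lighter particle has the longer wavelength.

The neutron has the longer de Broglie wavelength.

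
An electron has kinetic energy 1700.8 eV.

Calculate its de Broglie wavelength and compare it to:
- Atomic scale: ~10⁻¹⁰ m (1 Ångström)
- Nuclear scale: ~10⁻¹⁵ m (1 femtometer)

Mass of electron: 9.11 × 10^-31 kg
λ = 2.97 × 10^-11 m, which is between nuclear and atomic scales.

Using λ = h/√(2mKE):

KE = 1700.8 eV = 2.725 × 10^-16 J

λ = h/√(2mKE)
λ = (6.626 × 10^-34 J·s) / √(2 × 9.11 × 10^-31 kg × 2.725 × 10^-16 J)
λ = 2.97 × 10^-11 m

Comparison:
- Atomic scale (10⁻¹⁰ m): λ is 0.3× this size
- Nuclear scale (10⁻¹⁵ m): λ is 3e+04× this size

The wavelength is between nuclear and atomic scales.

This wavelength is appropriate for probing atomic structure but too large for nuclear physics experiments.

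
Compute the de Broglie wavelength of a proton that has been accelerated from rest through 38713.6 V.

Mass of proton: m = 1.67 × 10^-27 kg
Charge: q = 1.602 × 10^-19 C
1.46 × 10^-13 m

When a particle is accelerated through voltage V, it gains kinetic energy KE = qV.

The de Broglie wavelength is then λ = h/√(2mqV):

λ = h/√(2mqV)
λ = (6.626 × 10^-34 J·s) / √(2 × 1.67 × 10^-27 kg × 1.602 × 10^-19 C × 38713.6 V)
λ = 1.46 × 10^-13 m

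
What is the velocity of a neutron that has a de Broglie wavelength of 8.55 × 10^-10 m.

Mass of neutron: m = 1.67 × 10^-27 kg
4.64 × 10^2 m/s

From the de Broglie relation λ = h/(mv), we solve for v:

v = h/(mλ)
v = (6.626 × 10^-34 J·s) / (1.67 × 10^-27 kg × 8.55 × 10^-10 m)
v = 4.64 × 10^2 m/s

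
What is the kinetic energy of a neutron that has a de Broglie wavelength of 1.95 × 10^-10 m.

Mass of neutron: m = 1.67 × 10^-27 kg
3.46 × 10^-21 J (or 0.0216 eV)

From λ = h/√(2mKE), we solve for KE:

λ² = h²/(2mKE)
KE = h²/(2mλ²)
KE = (6.626 × 10^-34 J·s)² / (2 × 1.67 × 10^-27 kg × (1.95 × 10^-10 m)²)
KE = 3.46 × 10^-21 J
KE = 0.0216 eV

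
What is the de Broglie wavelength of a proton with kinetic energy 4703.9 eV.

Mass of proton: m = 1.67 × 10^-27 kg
4.18 × 10^-13 m

Using λ = h/√(2mKE):

First convert KE to Joules: KE = 4703.9 eV = 7.536 × 10^-16 J

λ = h/√(2mKE)
λ = (6.626 × 10^-34 J·s) / √(2 × 1.67 × 10^-27 kg × 7.536 × 10^-16 J)
λ = 4.18 × 10^-13 m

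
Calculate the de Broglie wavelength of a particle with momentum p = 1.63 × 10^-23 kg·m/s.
4.07 × 10^-11 m

Using the de Broglie relation λ = h/p:

λ = h/p
λ = (6.626 × 10^-34 J·s) / (1.63 × 10^-23 kg·m/s)
λ = 4.07 × 10^-11 m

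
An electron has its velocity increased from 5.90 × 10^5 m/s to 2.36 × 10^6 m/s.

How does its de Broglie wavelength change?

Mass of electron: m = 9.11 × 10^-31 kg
The wavelength decreases by a factor of 4.

Using λ = h/(mv):

Initial wavelength: λ₁ = h/(mv₁) = 1.23 × 10^-9 m
Final wavelength: λ₂ = h/(mv₂) = 3.08 × 10^-10 m

Since λ ∝ 1/v, when velocity increases by a factor of 4, the wavelength decreases by a factor of 4.

λ₂/λ₁ = v₁/v₂ = 1/4

The wavelength decreases by a factor of 4.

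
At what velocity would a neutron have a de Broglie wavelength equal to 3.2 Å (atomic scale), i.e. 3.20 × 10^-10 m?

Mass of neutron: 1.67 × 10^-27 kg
1.24 × 10^3 m/s

From λ = h/(mv), solve for v:

v = h/(mλ)
v = (6.626 × 10^-34 J·s) / (1.67 × 10^-27 kg × 3.20 × 10^-10 m)
v = 1.24 × 10^3 m/s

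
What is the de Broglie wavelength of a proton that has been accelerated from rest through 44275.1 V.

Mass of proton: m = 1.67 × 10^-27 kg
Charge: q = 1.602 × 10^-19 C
1.36 × 10^-13 m

When a particle is accelerated through voltage V, it gains kinetic energy KE = qV.

The de Broglie wavelength is then λ = h/√(2mqV):

λ = h/√(2mqV)
λ = (6.626 × 10^-34 J·s) / √(2 × 1.67 × 10^-27 kg × 1.602 × 10^-19 C × 44275.1 V)
λ = 1.36 × 10^-13 m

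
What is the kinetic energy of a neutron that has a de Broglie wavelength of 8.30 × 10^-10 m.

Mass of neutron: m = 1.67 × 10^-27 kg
1.91 × 10^-22 J (or 1.19 × 10^-3 eV)

From λ = h/√(2mKE), we solve for KE:

λ² = h²/(2mKE)
KE = h²/(2mλ²)
KE = (6.626 × 10^-34 J·s)² / (2 × 1.67 × 10^-27 kg × (8.30 × 10^-10 m)²)
KE = 1.91 × 10^-22 J
KE = 1.19 × 10^-3 eV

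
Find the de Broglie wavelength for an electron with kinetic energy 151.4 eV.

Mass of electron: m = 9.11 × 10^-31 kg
9.97 × 10^-11 m

Using λ = h/√(2mKE):

First convert KE to Joules: KE = 151.4 eV = 2.426 × 10^-17 J

λ = h/√(2mKE)
λ = (6.626 × 10^-34 J·s) / √(2 × 9.11 × 10^-31 kg × 2.426 × 10^-17 J)
λ = 9.97 × 10^-11 m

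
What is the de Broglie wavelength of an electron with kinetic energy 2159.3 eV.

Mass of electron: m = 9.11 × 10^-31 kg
2.64 × 10^-11 m

Using λ = h/√(2mKE):

First convert KE to Joules: KE = 2159.3 eV = 3.460 × 10^-16 J

λ = h/√(2mKE)
λ = (6.626 × 10^-34 J·s) / √(2 × 9.11 × 10^-31 kg × 3.460 × 10^-16 J)
λ = 2.64 × 10^-11 m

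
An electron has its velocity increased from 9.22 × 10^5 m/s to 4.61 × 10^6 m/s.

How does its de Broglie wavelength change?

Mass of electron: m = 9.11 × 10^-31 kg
The wavelength decreases by a factor of 5.

Using λ = h/(mv):

Initial wavelength: λ₁ = h/(mv₁) = 7.89 × 10^-10 m
Final wavelength: λ₂ = h/(mv₂) = 1.58 × 10^-10 m

Since λ ∝ 1/v, when velocity increases by a factor of 5, the wavelength decreases by a factor of 5.

λ₂/λ₁ = v₁/v₂ = 1/5

The wavelength decreases by a factor of 5.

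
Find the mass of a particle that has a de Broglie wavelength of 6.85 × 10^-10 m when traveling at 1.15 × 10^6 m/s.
8.41 × 10^-31 kg

From the de Broglie relation λ = h/(mv), we solve for m:

m = h/(λv)
m = (6.626 × 10^-34 J·s) / (6.85 × 10^-10 m × 1.15 × 10^6 m/s)
m = 8.41 × 10^-31 kg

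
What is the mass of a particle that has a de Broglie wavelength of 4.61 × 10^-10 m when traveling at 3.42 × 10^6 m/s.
4.20 × 10^-31 kg

From the de Broglie relation λ = h/(mv), we solve for m:

m = h/(λv)
m = (6.626 × 10^-34 J·s) / (4.61 × 10^-10 m × 3.42 × 10^6 m/s)
m = 4.20 × 10^-31 kg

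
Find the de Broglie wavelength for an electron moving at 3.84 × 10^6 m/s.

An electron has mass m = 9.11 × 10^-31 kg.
1.89 × 10^-10 m

Using the de Broglie relation λ = h/(mv):

λ = h/(mv)
λ = (6.626 × 10^-34 J·s) / (9.11 × 10^-31 kg × 3.84 × 10^6 m/s)
λ = 1.89 × 10^-10 m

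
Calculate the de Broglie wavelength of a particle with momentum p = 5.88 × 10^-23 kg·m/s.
1.13 × 10^-11 m

Using the de Broglie relation λ = h/p:

λ = h/p
λ = (6.626 × 10^-34 J·s) / (5.88 × 10^-23 kg·m/s)
λ = 1.13 × 10^-11 m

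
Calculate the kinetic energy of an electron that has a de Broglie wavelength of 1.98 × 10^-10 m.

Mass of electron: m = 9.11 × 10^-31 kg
6.15 × 10^-18 J (or 38.4 eV)

From λ = h/√(2mKE), we solve for KE:

λ² = h²/(2mKE)
KE = h²/(2mλ²)
KE = (6.626 × 10^-34 J·s)² / (2 × 9.11 × 10^-31 kg × (1.98 × 10^-10 m)²)
KE = 6.15 × 10^-18 J
KE = 38.4 eV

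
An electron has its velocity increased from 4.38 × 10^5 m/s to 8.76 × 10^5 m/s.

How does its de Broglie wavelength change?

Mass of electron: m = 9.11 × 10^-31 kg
The wavelength decreases by a factor of 2.

Using λ = h/(mv):

Initial wavelength: λ₁ = h/(mv₁) = 1.66 × 10^-9 m
Final wavelength: λ₂ = h/(mv₂) = 8.30 × 10^-10 m

Since λ ∝ 1/v, when velocity increases by a factor of 2, the wavelength decreases by a factor of 2.

λ₂/λ₁ = v₁/v₂ = 1/2

The wavelength decreases by a factor of 2.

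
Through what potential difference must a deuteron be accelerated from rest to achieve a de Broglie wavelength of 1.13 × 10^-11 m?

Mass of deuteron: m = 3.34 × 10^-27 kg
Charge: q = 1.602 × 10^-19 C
3.21 V

From λ = h/√(2mqV), we solve for V:

λ² = h²/(2mqV)
V = h²/(2mqλ²)
V = (6.626 × 10^-34 J·s)² / (2 × 3.34 × 10^-27 kg × 1.602 × 10^-19 C × (1.13 × 10^-11 m)²)
V = 3.21 V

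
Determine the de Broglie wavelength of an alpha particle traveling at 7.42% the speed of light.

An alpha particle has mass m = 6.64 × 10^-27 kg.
4.49 × 10^-15 m

Using the de Broglie relation λ = h/(mv):

v = 7.42% × c = 2.224 × 10^7 m/s

λ = h/(mv)
λ = (6.626 × 10^-34 J·s) / (6.64 × 10^-27 kg × 2.224 × 10^7 m/s)
λ = 4.49 × 10^-15 m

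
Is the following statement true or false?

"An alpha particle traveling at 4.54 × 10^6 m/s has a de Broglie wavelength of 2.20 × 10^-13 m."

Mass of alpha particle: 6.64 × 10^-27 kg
False

The claim is incorrect.

Using λ = h/(mv):
λ = (6.626 × 10^-34 J·s) / (6.64 × 10^-27 kg × 4.54 × 10^6 m/s)
λ = 2.20 × 10^-14 m

The actual wavelength differs from the claimed 2.20 × 10^-13 m.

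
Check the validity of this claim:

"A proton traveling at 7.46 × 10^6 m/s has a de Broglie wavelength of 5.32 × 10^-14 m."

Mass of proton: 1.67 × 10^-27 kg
True

The claim is correct.

Using λ = h/(mv):
λ = (6.626 × 10^-34 J·s) / (1.67 × 10^-27 kg × 7.46 × 10^6 m/s)
λ = 5.32 × 10^-14 m

This matches the claimed value.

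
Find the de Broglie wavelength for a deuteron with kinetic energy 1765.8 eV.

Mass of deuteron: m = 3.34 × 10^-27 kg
4.82 × 10^-13 m

Using λ = h/√(2mKE):

First convert KE to Joules: KE = 1765.8 eV = 2.829 × 10^-16 J

λ = h/√(2mKE)
λ = (6.626 × 10^-34 J·s) / √(2 × 3.34 × 10^-27 kg × 2.829 × 10^-16 J)
λ = 4.82 × 10^-13 m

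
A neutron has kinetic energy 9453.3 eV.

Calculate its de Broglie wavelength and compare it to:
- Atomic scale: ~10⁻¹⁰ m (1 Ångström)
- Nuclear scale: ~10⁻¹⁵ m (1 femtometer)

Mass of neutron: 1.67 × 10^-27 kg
λ = 2.95 × 10^-13 m, which is between nuclear and atomic scales.

Using λ = h/√(2mKE):

KE = 9453.3 eV = 1.515 × 10^-15 J

λ = h/√(2mKE)
λ = (6.626 × 10^-34 J·s) / √(2 × 1.67 × 10^-27 kg × 1.515 × 10^-15 J)
λ = 2.95 × 10^-13 m

Comparison:
- Atomic scale (10⁻¹⁰ m): λ is 0.0029× this size
- Nuclear scale (10⁻¹⁵ m): λ is 2.9e+02× this size

The wavelength is between nuclear and atomic scales.

This wavelength is appropriate for probing atomic structure but too large for nuclear physics experiments.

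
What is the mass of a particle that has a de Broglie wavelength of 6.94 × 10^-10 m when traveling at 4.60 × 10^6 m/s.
2.08 × 10^-31 kg

From the de Broglie relation λ = h/(mv), we solve for m:

m = h/(λv)
m = (6.626 × 10^-34 J·s) / (6.94 × 10^-10 m × 4.60 × 10^6 m/s)
m = 2.08 × 10^-31 kg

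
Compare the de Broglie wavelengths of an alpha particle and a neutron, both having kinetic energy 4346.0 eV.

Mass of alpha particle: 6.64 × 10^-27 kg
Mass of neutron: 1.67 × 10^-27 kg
The neutron has the longer wavelength.

Using λ = h/√(2mKE):

For alpha particle: λ₁ = h/√(2m₁KE) = 2.18 × 10^-13 m
For neutron: λ₂ = h/√(2m₂KE) = 4.34 × 10^-13 m

Since λ ∝ 1/√m at constant kinetic energy, the lighter particle has the longer wavelength.

The neutron has the longer de Broglie wavelength.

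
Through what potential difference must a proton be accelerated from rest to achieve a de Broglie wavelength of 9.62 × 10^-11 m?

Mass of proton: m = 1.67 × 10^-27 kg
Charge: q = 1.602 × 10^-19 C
8.87 × 10^-2 V

From λ = h/√(2mqV), we solve for V:

λ² = h²/(2mqV)
V = h²/(2mqλ²)
V = (6.626 × 10^-34 J·s)² / (2 × 1.67 × 10^-27 kg × 1.602 × 10^-19 C × (9.62 × 10^-11 m)²)
V = 8.87 × 10^-2 V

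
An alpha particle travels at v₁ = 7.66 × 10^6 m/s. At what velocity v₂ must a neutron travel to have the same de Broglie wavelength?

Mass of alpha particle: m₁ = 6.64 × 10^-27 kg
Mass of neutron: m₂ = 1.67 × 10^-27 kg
v₂ = 3.05 × 10^7 m/s

For equal de Broglie wavelengths: λ₁ = λ₂

h/(m₁v₁) = h/(m₂v₂)
m₁v₁ = m₂v₂
v₂ = v₁ · (m₁/m₂)

v₂ = 7.66 × 10^6 m/s × (6.64 × 10^-27 kg / 1.67 × 10^-27 kg)
v₂ = 3.05 × 10^7 m/s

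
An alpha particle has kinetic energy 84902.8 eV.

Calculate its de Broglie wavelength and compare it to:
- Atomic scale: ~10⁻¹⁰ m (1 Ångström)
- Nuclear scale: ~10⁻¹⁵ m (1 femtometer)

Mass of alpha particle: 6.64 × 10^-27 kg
λ = 4.93 × 10^-14 m, which is between nuclear and atomic scales.

Using λ = h/√(2mKE):

KE = 84902.8 eV = 1.360 × 10^-14 J

λ = h/√(2mKE)
λ = (6.626 × 10^-34 J·s) / √(2 × 6.64 × 10^-27 kg × 1.360 × 10^-14 J)
λ = 4.93 × 10^-14 m

Comparison:
- Atomic scale (10⁻¹⁰ m): λ is 0.00049× this size
- Nuclear scale (10⁻¹⁵ m): λ is 49× this size

The wavelength is between nuclear and atomic scales.

This wavelength is appropriate for probing atomic structure but too large for nuclear physics experiments.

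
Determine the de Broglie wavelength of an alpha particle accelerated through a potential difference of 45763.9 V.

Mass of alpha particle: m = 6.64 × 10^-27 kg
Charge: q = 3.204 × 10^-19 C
4.75 × 10^-14 m

When a particle is accelerated through voltage V, it gains kinetic energy KE = qV.

The de Broglie wavelength is then λ = h/√(2mqV):

λ = h/√(2mqV)
λ = (6.626 × 10^-34 J·s) / √(2 × 6.64 × 10^-27 kg × 3.204 × 10^-19 C × 45763.9 V)
λ = 4.75 × 10^-14 m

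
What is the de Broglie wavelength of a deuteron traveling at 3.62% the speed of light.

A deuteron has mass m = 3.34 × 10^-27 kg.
1.83 × 10^-14 m

Using the de Broglie relation λ = h/(mv):

v = 3.62% × c = 1.085 × 10^7 m/s

λ = h/(mv)
λ = (6.626 × 10^-34 J·s) / (3.34 × 10^-27 kg × 1.085 × 10^7 m/s)
λ = 1.83 × 10^-14 m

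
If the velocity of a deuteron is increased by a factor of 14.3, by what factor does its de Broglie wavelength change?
The wavelength decreases by a factor of 14.3.

From λ = h/(mv), the wavelength is inversely proportional to velocity:

λ ∝ 1/v

If v → 14.3v, then λ → λ/14.3

When velocity is increased by a factor of 14.3, the wavelength decreases by a factor of 14.3.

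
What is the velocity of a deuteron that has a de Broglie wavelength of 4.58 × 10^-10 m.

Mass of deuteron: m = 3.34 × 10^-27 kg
4.33 × 10^2 m/s

From the de Broglie relation λ = h/(mv), we solve for v:

v = h/(mλ)
v = (6.626 × 10^-34 J·s) / (3.34 × 10^-27 kg × 4.58 × 10^-10 m)
v = 4.33 × 10^2 m/s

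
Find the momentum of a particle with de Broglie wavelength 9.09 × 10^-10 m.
7.29 × 10^-25 kg·m/s

From the de Broglie relation λ = h/p, we solve for p:

p = h/λ
p = (6.626 × 10^-34 J·s) / (9.09 × 10^-10 m)
p = 7.29 × 10^-25 kg·m/s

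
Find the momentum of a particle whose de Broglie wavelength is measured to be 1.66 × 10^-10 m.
3.99 × 10^-24 kg·m/s

From the de Broglie relation λ = h/p, we solve for p:

p = h/λ
p = (6.626 × 10^-34 J·s) / (1.66 × 10^-10 m)
p = 3.99 × 10^-24 kg·m/s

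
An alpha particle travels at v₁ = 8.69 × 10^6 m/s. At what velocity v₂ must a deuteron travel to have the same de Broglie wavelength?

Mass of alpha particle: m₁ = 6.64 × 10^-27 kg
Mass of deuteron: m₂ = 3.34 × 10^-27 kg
v₂ = 1.73 × 10^7 m/s

For equal de Broglie wavelengths: λ₁ = λ₂

h/(m₁v₁) = h/(m₂v₂)
m₁v₁ = m₂v₂
v₂ = v₁ · (m₁/m₂)

v₂ = 8.69 × 10^6 m/s × (6.64 × 10^-27 kg / 3.34 × 10^-27 kg)
v₂ = 1.73 × 10^7 m/s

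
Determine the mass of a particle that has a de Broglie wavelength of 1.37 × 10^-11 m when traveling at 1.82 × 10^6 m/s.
2.66 × 10^-29 kg

From the de Broglie relation λ = h/(mv), we solve for m:

m = h/(λv)
m = (6.626 × 10^-34 J·s) / (1.37 × 10^-11 m × 1.82 × 10^6 m/s)
m = 2.66 × 10^-29 kg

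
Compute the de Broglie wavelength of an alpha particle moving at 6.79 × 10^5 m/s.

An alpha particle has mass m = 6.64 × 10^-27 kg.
1.47 × 10^-13 m

Using the de Broglie relation λ = h/(mv):

λ = h/(mv)
λ = (6.626 × 10^-34 J·s) / (6.64 × 10^-27 kg × 6.79 × 10^5 m/s)
λ = 1.47 × 10^-13 m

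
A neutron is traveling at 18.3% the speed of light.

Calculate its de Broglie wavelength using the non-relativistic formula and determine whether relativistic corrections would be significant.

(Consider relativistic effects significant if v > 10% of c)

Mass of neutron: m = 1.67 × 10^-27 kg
Yes, relativistic corrections are needed.

Using the non-relativistic de Broglie formula λ = h/(mv):

v = 18.3% × c = 5.486 × 10^7 m/s

λ = h/(mv)
λ = (6.626 × 10^-34 J·s) / (1.67 × 10^-27 kg × 5.486 × 10^7 m/s)
λ = 7.23 × 10^-15 m

Since v = 18.3% of c > 10% of c, relativistic corrections ARE significant and the actual wavelength would differ from this non-relativistic estimate.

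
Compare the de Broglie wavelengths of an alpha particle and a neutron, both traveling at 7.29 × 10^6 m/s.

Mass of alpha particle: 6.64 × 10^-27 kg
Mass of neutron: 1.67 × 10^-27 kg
The neutron has the longer wavelength.

Using λ = h/(mv), since both particles have the same velocity, the wavelength depends only on mass.

For alpha particle: λ₁ = h/(m₁v) = 1.37 × 10^-14 m
For neutron: λ₂ = h/(m₂v) = 5.44 × 10^-14 m

Since λ ∝ 1/m at constant velocity, the lighter particle has the longer wavelength.

The neutron has the longer de Broglie wavelength.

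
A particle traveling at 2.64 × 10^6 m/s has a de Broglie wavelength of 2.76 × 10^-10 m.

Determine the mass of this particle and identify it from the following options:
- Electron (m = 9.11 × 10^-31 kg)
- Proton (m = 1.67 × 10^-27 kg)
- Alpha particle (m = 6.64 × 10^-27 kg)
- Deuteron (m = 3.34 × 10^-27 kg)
The particle is an electron.

From λ = h/(mv), solve for mass:

m = h/(λv)
m = (6.626 × 10^-34 J·s) / (2.76 × 10^-10 m × 2.64 × 10^6 m/s)
m = 9.09 × 10^-31 kg

Comparing with the listed masses, this is closest to an electron.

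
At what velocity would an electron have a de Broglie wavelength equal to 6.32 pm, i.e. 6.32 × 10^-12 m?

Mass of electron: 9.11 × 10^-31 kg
1.15 × 10^8 m/s

From λ = h/(mv), solve for v:

v = h/(mλ)
v = (6.626 × 10^-34 J·s) / (9.11 × 10^-31 kg × 6.32 × 10^-12 m)
v = 1.15 × 10^8 m/s

Note: This velocity is 38.4% of the speed of light, so relativistic corrections would be needed for a more accurate calculation.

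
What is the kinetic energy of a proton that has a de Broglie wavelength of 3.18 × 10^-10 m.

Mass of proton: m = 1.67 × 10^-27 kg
1.30 × 10^-21 J (or 8.11 × 10^-3 eV)

From λ = h/√(2mKE), we solve for KE:

λ² = h²/(2mKE)
KE = h²/(2mλ²)
KE = (6.626 × 10^-34 J·s)² / (2 × 1.67 × 10^-27 kg × (3.18 × 10^-10 m)²)
KE = 1.30 × 10^-21 J
KE = 8.11 × 10^-3 eV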